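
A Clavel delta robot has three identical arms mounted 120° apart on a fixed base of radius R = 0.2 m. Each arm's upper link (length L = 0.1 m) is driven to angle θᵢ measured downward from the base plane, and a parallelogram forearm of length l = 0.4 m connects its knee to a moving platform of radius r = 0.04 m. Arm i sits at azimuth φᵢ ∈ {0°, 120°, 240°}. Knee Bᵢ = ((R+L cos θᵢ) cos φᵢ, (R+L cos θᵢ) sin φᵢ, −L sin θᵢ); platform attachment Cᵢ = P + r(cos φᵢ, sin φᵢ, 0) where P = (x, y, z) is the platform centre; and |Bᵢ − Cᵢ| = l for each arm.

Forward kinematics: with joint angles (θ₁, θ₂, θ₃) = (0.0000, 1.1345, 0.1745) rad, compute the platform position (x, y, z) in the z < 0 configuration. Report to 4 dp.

(0.0672, -0.0895, -0.3389)

arm 1 at φ=0.0°: e+L cos θ1 = 0.2600;  O1 = (0.2600, 0.0000, 0.0000)
arm 2 at φ=120.0°: e+L cos θ2 = 0.2023;  O2 = (-0.1011, 0.1752, -0.0906)
arm 3 at φ=240.0°: e+L cos θ3 = 0.2585;  O3 = (-0.1292, -0.2239, -0.0174)
|O₂|²−|O₁|² = -0.0185;  |O₃|²−|O₁|² = -0.0005
[-0.7223 0.3503 -0.1813]·P = -0.0185;  [-0.7785 -0.4477 -0.0347]·P = -0.0005
Cramer: x(z) = 0.0142-0.1566z;  y(z) = -0.0235+0.1947z
sphere 1 gives Az²+Bz+C=0 with A=1.0624, B=0.0678, C=-0.0990;  B²−4AC=0.4254;  roots -0.3389, 0.2750;  negative root z = -0.3389
x = 0.0672, y = -0.0895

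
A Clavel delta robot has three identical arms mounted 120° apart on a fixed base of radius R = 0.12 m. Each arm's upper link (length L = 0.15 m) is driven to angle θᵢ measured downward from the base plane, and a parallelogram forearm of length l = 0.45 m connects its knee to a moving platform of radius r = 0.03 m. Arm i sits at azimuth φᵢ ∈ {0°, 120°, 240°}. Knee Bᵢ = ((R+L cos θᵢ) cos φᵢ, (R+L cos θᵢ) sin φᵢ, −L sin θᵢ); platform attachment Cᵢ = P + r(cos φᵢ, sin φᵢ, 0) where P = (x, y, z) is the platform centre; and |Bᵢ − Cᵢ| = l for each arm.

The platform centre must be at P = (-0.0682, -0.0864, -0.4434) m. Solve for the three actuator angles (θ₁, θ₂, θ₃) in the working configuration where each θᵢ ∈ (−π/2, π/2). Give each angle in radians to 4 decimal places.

θ₁ = 0.6977, θ₂ = 0.6107, θ₃ = 0.0870

φ1=0.0° → target in arm frame (-0.0682, -0.0864)
  A cos θ + B sin θ = C:  0.1582·cos θ + -0.4434·sin θ = -0.1637
  γ=atan2(-0.4434,0.1582)=-1.2281;  ψ=arccos(-0.3476)=1.9258;  θ1=γ+ψ≈0.6977
φ2=120.0° → target in arm frame (-0.0407, 0.1023)
  e−x'=0.1307;  (l²−L²−(e−x')²−y'²−z²)/2L = -0.1472
  θ2 = atan2(B,A) + arccos(C/0.4623) = 0.6107
φ3=240.0° → target in arm frame (0.1089, -0.0159)
  A cos θ + B sin θ = C:  -0.0189·cos θ + -0.4434·sin θ = -0.0574
  γ=atan2(-0.4434,-0.0189)=-1.6135;  ψ=arccos(-0.1293)=1.7004;  θ3=γ+ψ≈0.0870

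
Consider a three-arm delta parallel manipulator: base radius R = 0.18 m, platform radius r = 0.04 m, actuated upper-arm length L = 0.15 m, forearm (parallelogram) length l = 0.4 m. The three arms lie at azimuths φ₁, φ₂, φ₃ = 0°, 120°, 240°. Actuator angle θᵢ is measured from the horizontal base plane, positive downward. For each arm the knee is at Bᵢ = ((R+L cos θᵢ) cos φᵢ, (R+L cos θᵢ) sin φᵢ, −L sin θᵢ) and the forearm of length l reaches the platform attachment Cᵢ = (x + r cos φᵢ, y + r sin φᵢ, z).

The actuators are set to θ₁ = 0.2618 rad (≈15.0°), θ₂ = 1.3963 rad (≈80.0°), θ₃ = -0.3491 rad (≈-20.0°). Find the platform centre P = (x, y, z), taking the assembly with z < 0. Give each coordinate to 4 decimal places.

centre 1 = (0.2849·cos0.0°, 0.2849·sin0.0°, -0.0388) = (0.2849, 0.0000, -0.0388)
centre 2 = (0.1660·cos120.0°, 0.1660·sin120.0°, -0.1477) = (-0.0830, 0.1438, -0.1477)
centre 3 = (0.2810·cos240.0°, 0.2810·sin240.0°, 0.0513) = (-0.1405, -0.2433, 0.0513)
subtract pairs → two planes through P
plane₁₂: -0.7358x+0.2876y+-0.2178z = -0.0333
det = 0.6027;  x = 0.0274+-0.0898z,  y = -0.0456+0.5275z
quadratic in z: (1.2863)z²+(0.0758)z+(-0.0901)=0, √Δ=0.6851 → z ∈ {-0.2958, 0.2369}; z = -0.2958 (taking z<0)
x = 0.0540, y = -0.2016

(0.0540, -0.2016, -0.2958)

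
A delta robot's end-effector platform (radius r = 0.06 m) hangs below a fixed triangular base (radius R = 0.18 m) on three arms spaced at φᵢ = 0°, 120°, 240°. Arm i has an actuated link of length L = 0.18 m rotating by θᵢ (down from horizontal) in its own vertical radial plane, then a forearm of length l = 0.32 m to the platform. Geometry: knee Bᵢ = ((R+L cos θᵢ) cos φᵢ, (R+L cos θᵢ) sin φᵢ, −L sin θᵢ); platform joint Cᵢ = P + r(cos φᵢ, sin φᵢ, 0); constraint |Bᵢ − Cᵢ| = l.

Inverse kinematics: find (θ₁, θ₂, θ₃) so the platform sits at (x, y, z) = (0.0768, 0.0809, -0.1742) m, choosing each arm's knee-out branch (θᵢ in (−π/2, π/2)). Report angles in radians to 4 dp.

θ₁ = -0.2616, θ₂ = 0.1748, θ₃ = 1.0475

rotate P by −φ1: (0.0768, 0.0809, -0.1742)
  A cos θ + B sin θ = C:  0.0432·cos θ + -0.1742·sin θ = 0.0868
  θ1 = atan2(B,A) + arccos(C/0.1795) = -0.2616
φ2=120.0° → target in arm frame (0.0317, -0.1070)
  e−x'=0.0883;  (l²−L²−(e−x')²−y'²−z²)/2L = 0.0567
  √(A²+B²)=0.1953;  θ2 = -1.1015+1.2763 ≈ 0.1748
arm 3 (φ=240.0°): x'=-0.1085, y'=0.0261
  A cos θ + B sin θ = C:  0.2285·cos θ + -0.1742·sin θ = -0.0367
  θ3 = atan2(B,A) + arccos(C/0.2873) = 1.0475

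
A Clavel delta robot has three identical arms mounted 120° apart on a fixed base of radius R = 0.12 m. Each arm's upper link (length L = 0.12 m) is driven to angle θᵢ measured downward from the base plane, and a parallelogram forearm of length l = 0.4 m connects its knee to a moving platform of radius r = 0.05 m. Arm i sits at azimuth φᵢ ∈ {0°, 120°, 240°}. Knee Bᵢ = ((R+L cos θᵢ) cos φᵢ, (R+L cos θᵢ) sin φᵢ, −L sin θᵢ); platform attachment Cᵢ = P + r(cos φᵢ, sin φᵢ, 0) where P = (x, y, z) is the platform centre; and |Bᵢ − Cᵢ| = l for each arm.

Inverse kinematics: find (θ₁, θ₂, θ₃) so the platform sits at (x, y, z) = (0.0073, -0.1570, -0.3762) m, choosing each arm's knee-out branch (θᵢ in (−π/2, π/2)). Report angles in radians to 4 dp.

arm 1 (φ=0.0°): x'=0.0073, y'=-0.1570
  e−x'=0.0627;  (l²−L²−(e−x')²−y'²−z²)/2L = -0.1021
  θ1 = atan2(B,A) + arccos(C/0.3814) = 0.4362
arm 2 (φ=120.0°): x'=-0.1396, y'=0.0722
  A=0.2096, B=-0.3762, C=(l²−L²−A²−y'²−z²)/(2L)=-0.1878
  γ=atan2(-0.3762,0.2096)=-1.0624;  ψ=arccos(-0.4361)=2.0221;  θ2=γ+ψ≈0.9596
rotate P by −φ3: (0.1323, 0.0848, -0.3762)
  A cos θ + B sin θ = C:  -0.0623·cos θ + -0.3762·sin θ = -0.0292
  √(A²+B²)=0.3813;  θ3 = -1.7350+1.6474 ≈ -0.0875

θ₁ = 0.4362, θ₂ = 0.9596, θ₃ = -0.0875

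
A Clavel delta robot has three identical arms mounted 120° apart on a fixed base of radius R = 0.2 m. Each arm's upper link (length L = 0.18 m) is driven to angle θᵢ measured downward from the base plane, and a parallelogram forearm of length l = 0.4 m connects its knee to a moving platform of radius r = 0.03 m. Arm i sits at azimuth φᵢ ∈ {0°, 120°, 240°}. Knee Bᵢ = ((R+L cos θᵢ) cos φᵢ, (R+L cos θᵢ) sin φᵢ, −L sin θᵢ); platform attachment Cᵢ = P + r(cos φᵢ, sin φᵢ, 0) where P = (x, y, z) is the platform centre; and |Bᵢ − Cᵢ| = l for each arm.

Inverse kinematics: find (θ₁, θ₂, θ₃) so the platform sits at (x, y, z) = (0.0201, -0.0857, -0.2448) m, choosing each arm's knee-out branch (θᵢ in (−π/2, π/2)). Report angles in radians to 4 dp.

θ₁ = 0.1744, θ₂ = 0.7857, θ₃ = -0.1748

φ1=0.0° → target in arm frame (0.0201, -0.0857)
  e−x'=0.1499;  (l²−L²−(e−x')²−y'²−z²)/2L = 0.1052
  θ1 = atan2(B,A) + arccos(C/0.2870) = 0.1744
arm 2 (φ=120.0°): x'=-0.0843, y'=0.0254
  A cos θ + B sin θ = C:  0.2543·cos θ + -0.2448·sin θ = 0.0066
  √(A²+B²)=0.3530;  θ2 = -0.7664+1.5521 ≈ 0.7857
φ3=240.0° → target in arm frame (0.0642, 0.0603)
  A=0.1058, B=-0.2448, C=(l²−L²−A²−y'²−z²)/(2L)=0.1468
  √(A²+B²)=0.2667;  θ3 = -1.1627+0.9880 ≈ -0.1748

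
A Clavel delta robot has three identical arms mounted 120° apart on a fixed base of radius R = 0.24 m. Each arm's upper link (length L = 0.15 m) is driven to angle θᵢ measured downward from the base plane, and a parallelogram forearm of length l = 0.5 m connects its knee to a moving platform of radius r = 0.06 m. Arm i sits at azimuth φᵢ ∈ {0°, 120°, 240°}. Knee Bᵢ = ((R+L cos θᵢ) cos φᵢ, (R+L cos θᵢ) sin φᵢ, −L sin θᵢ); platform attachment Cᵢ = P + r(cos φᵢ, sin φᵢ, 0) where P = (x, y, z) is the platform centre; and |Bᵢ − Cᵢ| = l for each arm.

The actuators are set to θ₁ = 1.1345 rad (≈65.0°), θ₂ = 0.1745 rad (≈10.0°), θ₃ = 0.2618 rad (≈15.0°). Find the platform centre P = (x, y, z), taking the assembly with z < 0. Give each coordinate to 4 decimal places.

φ1=0.0°: virtual centre (0.2434, 0.0000, -0.1359), radius l
S2 = (0.3277·cos120.0°, 0.3277·sin120.0°, -0.0260) = (-0.1639, 0.2838, -0.0260)
arm 3 at φ=240.0°: (R−r)+L cos θ3 = 0.3249;  S3 = (-0.1624, -0.2814, -0.0388)
eliminate P² terms by subtracting sphere 1 from 2 and 3
linear system: -0.8145x+0.5676y = 0.0304−0.2198z; -0.8117x+-0.5627y = 0.0293−0.1943z
det = 0.9191;  x = -0.0367+0.2546z,  y = 0.0008+-0.0220z
quadratic in z: (1.0653)z²+(0.1293)z+(-0.1531)=0, √Δ=0.8179 → z ∈ {-0.4445, 0.3232}; z = -0.4445 (taking z<0)
x = -0.1499, y = 0.0106

(-0.1499, 0.0106, -0.4445)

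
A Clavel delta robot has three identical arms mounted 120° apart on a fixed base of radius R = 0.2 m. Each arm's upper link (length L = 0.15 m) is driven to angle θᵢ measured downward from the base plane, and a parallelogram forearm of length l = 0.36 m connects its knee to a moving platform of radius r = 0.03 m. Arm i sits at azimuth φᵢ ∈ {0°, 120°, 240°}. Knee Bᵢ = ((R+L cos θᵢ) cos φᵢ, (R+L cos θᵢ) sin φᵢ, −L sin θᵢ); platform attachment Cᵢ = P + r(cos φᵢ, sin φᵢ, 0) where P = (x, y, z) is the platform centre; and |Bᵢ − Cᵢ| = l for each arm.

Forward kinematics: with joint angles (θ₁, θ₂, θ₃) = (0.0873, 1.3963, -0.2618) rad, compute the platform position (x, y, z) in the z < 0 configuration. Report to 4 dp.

arm 1 at φ=0.0°: ρ1 = 0.3194;  O1 = (0.3194, 0.0000, -0.0131)
φ2=120.0°: virtual centre (-0.0980, 0.1698, -0.1477), radius l
φ3=240.0°: virtual centre (-0.1574, -0.2727, 0.0388), radius l
eliminate P² terms by subtracting sphere 1 from 2 and 3
linear system: -0.8349x+0.3396y = -0.0420−-0.2693z; -0.9537x+-0.5454y = -0.0015−0.1038z
Cramer: x(z) = 0.0300-0.1433z;  y(z) = -0.0497+0.4408z
sphere 1 gives Az²+Bz+C=0 with A=1.2149, B=0.0653, C=-0.0432;  B²−4AC=0.2142;  roots -0.2174, 0.1636;  negative root z = -0.2174
x = 0.0612, y = -0.1455

(0.0612, -0.1455, -0.2174)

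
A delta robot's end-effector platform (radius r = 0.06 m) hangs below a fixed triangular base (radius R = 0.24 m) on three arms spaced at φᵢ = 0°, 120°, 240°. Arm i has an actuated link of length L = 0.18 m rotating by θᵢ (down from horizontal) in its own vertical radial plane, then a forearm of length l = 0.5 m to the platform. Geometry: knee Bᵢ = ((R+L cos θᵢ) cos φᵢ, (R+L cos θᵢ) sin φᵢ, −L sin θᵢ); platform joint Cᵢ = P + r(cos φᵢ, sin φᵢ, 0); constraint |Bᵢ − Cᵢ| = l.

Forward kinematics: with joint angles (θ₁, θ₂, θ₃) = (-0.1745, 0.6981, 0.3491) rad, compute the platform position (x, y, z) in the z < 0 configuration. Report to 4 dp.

arm 1 at φ=0.0°: e+L cos θ1 = 0.3573;  S1 = (0.3573, 0.0000, 0.0313)
φ2=120.0°: virtual centre (-0.1589, 0.2753, -0.1157), radius l
arm 3 at φ=240.0°: e+L cos θ3 = 0.3491;  S3 = (-0.1746, -0.3024, -0.0616)
|S₂|²−|S₁|² = -0.0142;  |S₃|²−|S₁|² = -0.0029
plane₁₂: -1.0324x+0.5506y+-0.2939z = -0.0142
det = 1.2100;  x = 0.0084+-0.2314z,  y = -0.0100+0.1000z
sphere 1 gives Az²+Bz+C=0 with A=1.0635, B=0.0969, C=-0.1272;  B²−4AC=0.5506;  roots -0.3944, 0.3033;  negative root z = -0.3944
x = 0.0997, y = -0.0494

(0.0997, -0.0494, -0.3944)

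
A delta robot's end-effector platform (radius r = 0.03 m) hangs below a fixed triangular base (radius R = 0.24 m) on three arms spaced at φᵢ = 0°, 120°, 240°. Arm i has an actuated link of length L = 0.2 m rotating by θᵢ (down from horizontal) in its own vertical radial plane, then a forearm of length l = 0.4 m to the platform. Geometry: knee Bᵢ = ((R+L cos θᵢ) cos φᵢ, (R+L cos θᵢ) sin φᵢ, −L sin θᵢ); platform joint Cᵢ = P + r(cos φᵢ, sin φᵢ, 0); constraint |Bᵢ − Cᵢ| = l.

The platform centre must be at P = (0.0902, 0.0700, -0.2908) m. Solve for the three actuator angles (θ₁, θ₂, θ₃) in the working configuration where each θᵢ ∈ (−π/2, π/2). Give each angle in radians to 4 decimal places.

rotate P by −φ1: (0.0902, 0.0700, -0.2908)
  A=0.1198, B=-0.2908, C=(l²−L²−A²−y'²−z²)/(2L)=0.0405
  √(A²+B²)=0.3145;  θ1 = -1.1800+1.4418 ≈ 0.2618
φ2=120.0° → target in arm frame (0.0155, -0.1131)
  A=0.1945, B=-0.2908, C=(l²−L²−A²−y'²−z²)/(2L)=-0.0380
  √(A²+B²)=0.3498;  θ2 = -0.9813+1.6795 ≈ 0.6982
φ3=240.0° → target in arm frame (-0.1057, 0.0431)
  e−x'=0.3157;  (l²−L²−(e−x')²−y'²−z²)/2L = -0.1653
  √(A²+B²)=0.4292;  θ3 = -0.7443+1.9660 ≈ 1.2217

θ₁ = 0.2618, θ₂ = 0.6982, θ₃ = 1.2217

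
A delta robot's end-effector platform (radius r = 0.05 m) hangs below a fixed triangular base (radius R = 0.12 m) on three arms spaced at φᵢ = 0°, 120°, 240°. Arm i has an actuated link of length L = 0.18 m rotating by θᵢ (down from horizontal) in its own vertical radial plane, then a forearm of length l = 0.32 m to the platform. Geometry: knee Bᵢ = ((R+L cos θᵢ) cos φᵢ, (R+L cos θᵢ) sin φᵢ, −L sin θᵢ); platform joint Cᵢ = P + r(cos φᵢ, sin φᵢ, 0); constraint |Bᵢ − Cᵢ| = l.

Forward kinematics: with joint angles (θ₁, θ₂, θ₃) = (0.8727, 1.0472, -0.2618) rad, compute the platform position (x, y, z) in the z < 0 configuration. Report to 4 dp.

arm 1 at φ=0.0°: ρ1 = 0.1857;  S1 = (0.1857, 0.0000, -0.1379)
φ2=120.0°: virtual centre (-0.0800, 0.1386, -0.1559), radius l
φ3=240.0°: virtual centre (-0.1219, -0.2112, 0.0466), radius l
|S₂|²−|S₁|² = -0.0036;  |S₃|²−|S₁|² = 0.0081
linear system: -0.5314x+0.2771y = -0.0036−-0.0360z; -0.6153x+-0.4224y = 0.0081−0.3690z
Cramer: x(z) = -0.0019+0.2204z;  y(z) = -0.0166+0.5525z
into |P−S₁|² = l²: 1.3538z² + 0.1748z + -0.0479 = 0;  Δ = 0.2901;  z = -0.2635 or 0.1344 → z<0 root = -0.2635
x = -0.0599, y = -0.1621

(-0.0599, -0.1621, -0.2635)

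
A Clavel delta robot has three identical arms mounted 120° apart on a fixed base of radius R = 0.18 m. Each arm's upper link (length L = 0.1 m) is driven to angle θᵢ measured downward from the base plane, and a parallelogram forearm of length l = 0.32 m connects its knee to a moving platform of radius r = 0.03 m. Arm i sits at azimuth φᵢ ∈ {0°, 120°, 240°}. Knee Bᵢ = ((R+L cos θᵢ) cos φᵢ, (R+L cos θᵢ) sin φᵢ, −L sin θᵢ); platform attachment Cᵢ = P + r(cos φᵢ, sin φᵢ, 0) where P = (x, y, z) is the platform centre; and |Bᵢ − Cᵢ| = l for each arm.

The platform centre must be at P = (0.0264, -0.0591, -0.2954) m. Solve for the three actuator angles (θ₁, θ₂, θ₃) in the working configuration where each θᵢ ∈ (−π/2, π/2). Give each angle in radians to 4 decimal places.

arm 1 (φ=0.0°): x'=0.0264, y'=-0.0591
  e−x'=0.1236;  (l²−L²−(e−x')²−y'²−z²)/2L = -0.0682
  γ=atan2(-0.2954,0.1236)=-1.1745;  ψ=arccos(-0.2128)=1.7853;  θ1=γ+ψ≈0.6108
φ2=120.0° → target in arm frame (-0.0644, 0.0067)
  A cos θ + B sin θ = C:  0.2144·cos θ + -0.2954·sin θ = -0.2043
  θ2 = atan2(B,A) + arccos(C/0.3650) = 1.2219
rotate P by −φ3: (0.0380, 0.0524, -0.2954)
  e−x'=0.1120;  (l²−L²−(e−x')²−y'²−z²)/2L = -0.0508
  √(A²+B²)=0.3159;  θ3 = -1.2083+1.7322 ≈ 0.5239

θ₁ = 0.6108, θ₂ = 1.2219, θ₃ = 0.5239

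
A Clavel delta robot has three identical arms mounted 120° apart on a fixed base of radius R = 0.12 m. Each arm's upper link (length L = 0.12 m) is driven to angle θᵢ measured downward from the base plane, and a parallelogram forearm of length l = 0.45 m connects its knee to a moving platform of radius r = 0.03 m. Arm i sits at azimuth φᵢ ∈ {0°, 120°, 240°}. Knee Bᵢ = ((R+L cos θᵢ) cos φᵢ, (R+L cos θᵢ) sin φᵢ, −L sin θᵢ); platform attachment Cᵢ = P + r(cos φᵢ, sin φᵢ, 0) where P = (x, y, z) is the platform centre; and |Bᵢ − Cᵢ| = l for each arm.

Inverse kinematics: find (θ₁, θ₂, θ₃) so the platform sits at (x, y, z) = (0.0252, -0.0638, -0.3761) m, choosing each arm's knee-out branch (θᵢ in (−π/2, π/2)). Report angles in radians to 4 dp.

θ₁ = -0.2617, θ₂ = 0.1746, θ₃ = -0.3487

rotate P by −φ1: (0.0252, -0.0638, -0.3761)
  e−x'=0.0648;  (l²−L²−(e−x')²−y'²−z²)/2L = 0.1599
  θ1 = atan2(B,A) + arccos(C/0.3816) = -0.2617
rotate P by −φ2: (-0.0679, 0.0101, -0.3761)
  A cos θ + B sin θ = C:  0.1579·cos θ + -0.3761·sin θ = 0.0901
  √(A²+B²)=0.4079;  θ2 = -1.1734+1.3480 ≈ 0.1746
φ3=240.0° → target in arm frame (0.0427, 0.0537)
  A cos θ + B sin θ = C:  0.0473·cos θ + -0.3761·sin θ = 0.1730
  θ3 = atan2(B,A) + arccos(C/0.3791) = -0.3487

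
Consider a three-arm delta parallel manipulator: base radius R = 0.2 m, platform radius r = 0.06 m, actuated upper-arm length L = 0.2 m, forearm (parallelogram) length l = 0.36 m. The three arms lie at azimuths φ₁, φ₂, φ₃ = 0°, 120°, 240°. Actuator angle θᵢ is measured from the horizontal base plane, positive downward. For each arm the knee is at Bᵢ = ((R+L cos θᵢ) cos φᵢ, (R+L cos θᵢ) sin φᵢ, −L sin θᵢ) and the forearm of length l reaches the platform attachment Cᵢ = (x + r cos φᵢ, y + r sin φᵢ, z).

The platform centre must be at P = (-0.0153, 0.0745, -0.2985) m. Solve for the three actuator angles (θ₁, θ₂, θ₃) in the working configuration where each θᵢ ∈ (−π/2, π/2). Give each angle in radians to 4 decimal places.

arm 1 (φ=0.0°): x'=-0.0153, y'=0.0745
  A cos θ + B sin θ = C:  0.1553·cos θ + -0.2985·sin θ = -0.0729
  γ=atan2(-0.2985,0.1553)=-1.0911;  ψ=arccos(-0.2167)=1.7893;  θ1=γ+ψ≈0.6982
φ2=120.0° → target in arm frame (0.0722, -0.0240)
  A cos θ + B sin θ = C:  0.0678·cos θ + -0.2985·sin θ = -0.0117
  γ=atan2(-0.2985,0.0678)=-1.3474;  ψ=arccos(-0.0382)=1.6090;  θ2=γ+ψ≈0.2617
arm 3 (φ=240.0°): x'=-0.0569, y'=-0.0505
  A=0.1969, B=-0.2985, C=(l²−L²−A²−y'²−z²)/(2L)=-0.1020
  γ=atan2(-0.2985,0.1969)=-0.9878;  ψ=arccos(-0.2853)=1.8601;  θ3=γ+ψ≈0.8724

θ₁ = 0.6982, θ₂ = 0.2617, θ₃ = 0.8724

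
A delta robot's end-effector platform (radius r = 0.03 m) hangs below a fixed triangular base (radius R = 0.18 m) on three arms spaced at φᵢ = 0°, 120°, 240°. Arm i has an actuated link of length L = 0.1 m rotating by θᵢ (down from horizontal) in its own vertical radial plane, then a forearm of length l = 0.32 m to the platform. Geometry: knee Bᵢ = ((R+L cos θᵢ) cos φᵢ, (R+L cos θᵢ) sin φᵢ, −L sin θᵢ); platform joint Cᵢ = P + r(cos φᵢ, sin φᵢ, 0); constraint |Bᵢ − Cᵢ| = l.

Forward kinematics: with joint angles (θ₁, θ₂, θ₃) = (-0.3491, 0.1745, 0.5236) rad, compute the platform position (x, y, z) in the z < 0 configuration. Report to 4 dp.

(0.0402, 0.0213, -0.2116)

O1 = (0.2440·cos0.0°, 0.2440·sin0.0°, 0.0342) = (0.2440, 0.0000, 0.0342)
arm 2 at φ=120.0°: e+L cos θ2 = 0.2485;  O2 = (-0.1242, 0.2152, -0.0174)
arm 3 at φ=240.0°: e+L cos θ3 = 0.2366;  O3 = (-0.1183, -0.2049, -0.0500)
subtract pairs → two planes through P
[-0.7364 0.4304 -0.1031]·P = 0.0014;  [-0.7245 -0.4098 -0.1684]·P = -0.0022
det = 0.6136;  x = 0.0006+-0.1870z,  y = 0.0043+-0.0803z
quadratic in z: (1.0414)z²+(0.0219)z+(-0.0420)=0, √Δ=0.4189 → z ∈ {-0.2116, 0.1906}; z = -0.2116 (taking z<0)
x = 0.0402, y = 0.0213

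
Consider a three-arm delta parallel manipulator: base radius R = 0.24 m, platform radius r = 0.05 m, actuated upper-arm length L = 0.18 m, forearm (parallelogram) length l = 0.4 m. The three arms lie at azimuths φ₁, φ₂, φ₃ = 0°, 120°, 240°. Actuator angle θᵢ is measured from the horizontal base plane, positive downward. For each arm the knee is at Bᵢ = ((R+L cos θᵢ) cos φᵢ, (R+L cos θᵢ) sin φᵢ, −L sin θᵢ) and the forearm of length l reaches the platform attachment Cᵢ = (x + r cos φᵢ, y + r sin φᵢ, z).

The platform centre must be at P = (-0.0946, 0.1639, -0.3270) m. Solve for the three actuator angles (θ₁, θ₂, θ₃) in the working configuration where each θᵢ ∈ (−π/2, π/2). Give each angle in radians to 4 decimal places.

θ₁ = 1.3090, θ₂ = -0.1742, θ₃ = 1.3091

arm 1 (φ=0.0°): x'=-0.0946, y'=0.1639
  e−x'=0.2846;  (l²−L²−(e−x')²−y'²−z²)/2L = -0.2422
  γ=atan2(-0.3270,0.2846)=-0.8546;  ψ=arccos(-0.5587)=2.1636;  θ1=γ+ψ≈1.3090
rotate P by −φ2: (0.1892, 0.0000, -0.3270)
  A=0.0008, B=-0.3270, C=(l²−L²−A²−y'²−z²)/(2L)=0.0574
  θ2 = atan2(B,A) + arccos(C/0.3270) = -0.1742
rotate P by −φ3: (-0.0946, -0.1639, -0.3270)
  A cos θ + B sin θ = C:  0.2846·cos θ + -0.3270·sin θ = -0.2422
  γ=atan2(-0.3270,0.2846)=-0.8545;  ψ=arccos(-0.5588)=2.1637;  θ3=γ+ψ≈1.3091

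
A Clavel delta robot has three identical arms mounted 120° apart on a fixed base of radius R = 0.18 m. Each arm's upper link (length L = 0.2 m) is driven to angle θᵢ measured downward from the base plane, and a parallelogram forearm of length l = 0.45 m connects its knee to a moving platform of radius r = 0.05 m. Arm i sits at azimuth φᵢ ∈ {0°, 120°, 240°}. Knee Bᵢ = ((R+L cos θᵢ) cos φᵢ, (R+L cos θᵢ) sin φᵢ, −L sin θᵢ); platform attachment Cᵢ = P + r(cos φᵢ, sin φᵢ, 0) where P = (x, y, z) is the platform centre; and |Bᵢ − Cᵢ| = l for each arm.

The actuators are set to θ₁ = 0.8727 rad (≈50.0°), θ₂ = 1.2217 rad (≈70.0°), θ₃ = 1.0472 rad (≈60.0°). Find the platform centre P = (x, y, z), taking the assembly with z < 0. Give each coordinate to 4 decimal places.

S1 = (0.2586·cos0.0°, 0.2586·sin0.0°, -0.1532) = (0.2586, 0.0000, -0.1532)
arm 2 at φ=120.0°: (R−r)+L cos θ2 = 0.1984;  S2 = (-0.0992, 0.1718, -0.1879)
S3 = (0.2300·cos240.0°, 0.2300·sin240.0°, -0.1732) = (-0.1150, -0.1992, -0.1732)
|S₂|²−|S₁|² = -0.0156;  |S₃|²−|S₁|² = -0.0074
[-0.7155 0.3437 -0.0694]·P = -0.0156;  [-0.7471 -0.3984 -0.0400]·P = -0.0074
det = 0.5418;  x = 0.0162+-0.0764z,  y = -0.0118+0.0430z
sphere 1 gives Az²+Bz+C=0 with A=1.0077, B=0.3425, C=-0.1202;  B²−4AC=0.6016;  roots -0.5548, 0.2149;  negative root z = -0.5548
x = 0.0586, y = -0.0356

(0.0586, -0.0356, -0.5548)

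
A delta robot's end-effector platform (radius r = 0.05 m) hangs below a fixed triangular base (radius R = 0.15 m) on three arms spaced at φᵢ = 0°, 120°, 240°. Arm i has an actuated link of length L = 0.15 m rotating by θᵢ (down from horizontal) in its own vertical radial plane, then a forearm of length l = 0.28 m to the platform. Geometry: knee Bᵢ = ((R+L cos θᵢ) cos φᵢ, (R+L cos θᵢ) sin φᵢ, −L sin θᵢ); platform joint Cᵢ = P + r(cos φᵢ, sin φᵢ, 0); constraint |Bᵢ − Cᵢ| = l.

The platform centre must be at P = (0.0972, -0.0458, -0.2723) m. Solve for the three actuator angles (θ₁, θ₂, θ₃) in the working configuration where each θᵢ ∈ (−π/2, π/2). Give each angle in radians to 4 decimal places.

arm 1 (φ=0.0°): x'=0.0972, y'=-0.0458
  A cos θ + B sin θ = C:  0.0028·cos θ + -0.2723·sin θ = -0.0678
  θ1 = atan2(B,A) + arccos(C/0.2723) = 0.2621
φ2=120.0° → target in arm frame (-0.0883, -0.0613)
  e−x'=0.1883;  (l²−L²−(e−x')²−y'²−z²)/2L = -0.1915
  θ2 = atan2(B,A) + arccos(C/0.3310) = 1.2217
rotate P by −φ3: (-0.0089, 0.1071, -0.2723)
  A=0.1089, B=-0.2723, C=(l²−L²−A²−y'²−z²)/(2L)=-0.1386
  γ=atan2(-0.2723,0.1089)=-1.1902;  ψ=arccos(-0.4726)=2.0630;  θ3=γ+ψ≈0.8728

θ₁ = 0.2621, θ₂ = 1.2217, θ₃ = 0.8728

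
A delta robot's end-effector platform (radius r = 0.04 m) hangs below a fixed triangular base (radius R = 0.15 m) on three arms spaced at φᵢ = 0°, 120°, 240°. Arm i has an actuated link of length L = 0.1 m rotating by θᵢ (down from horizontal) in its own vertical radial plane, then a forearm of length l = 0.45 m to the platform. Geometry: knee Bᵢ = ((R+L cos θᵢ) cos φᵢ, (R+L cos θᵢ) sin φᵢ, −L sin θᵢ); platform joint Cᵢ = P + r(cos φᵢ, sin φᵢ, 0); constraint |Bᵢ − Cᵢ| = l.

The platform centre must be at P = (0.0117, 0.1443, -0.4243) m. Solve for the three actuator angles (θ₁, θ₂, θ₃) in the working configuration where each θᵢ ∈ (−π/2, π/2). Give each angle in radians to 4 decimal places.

arm 1 (φ=0.0°): x'=0.0117, y'=0.1443
  e−x'=0.0983;  (l²−L²−(e−x')²−y'²−z²)/2L = -0.0901
  √(A²+B²)=0.4355;  θ1 = -1.3431+1.7791 ≈ 0.4360
arm 2 (φ=120.0°): x'=0.1191, y'=-0.0823
  e−x'=-0.0091;  (l²−L²−(e−x')²−y'²−z²)/2L = 0.0281
  γ=atan2(-0.4243,-0.0091)=-1.5923;  ψ=arccos(0.0662)=1.5046;  θ2=γ+ψ≈-0.0877
rotate P by −φ3: (-0.1308, -0.0620, -0.4243)
  A=0.2408, B=-0.4243, C=(l²−L²−A²−y'²−z²)/(2L)=-0.2468
  √(A²+B²)=0.4879;  θ3 = -1.0546+2.1013 ≈ 1.0467

θ₁ = 0.4360, θ₂ = -0.0877, θ₃ = 1.0467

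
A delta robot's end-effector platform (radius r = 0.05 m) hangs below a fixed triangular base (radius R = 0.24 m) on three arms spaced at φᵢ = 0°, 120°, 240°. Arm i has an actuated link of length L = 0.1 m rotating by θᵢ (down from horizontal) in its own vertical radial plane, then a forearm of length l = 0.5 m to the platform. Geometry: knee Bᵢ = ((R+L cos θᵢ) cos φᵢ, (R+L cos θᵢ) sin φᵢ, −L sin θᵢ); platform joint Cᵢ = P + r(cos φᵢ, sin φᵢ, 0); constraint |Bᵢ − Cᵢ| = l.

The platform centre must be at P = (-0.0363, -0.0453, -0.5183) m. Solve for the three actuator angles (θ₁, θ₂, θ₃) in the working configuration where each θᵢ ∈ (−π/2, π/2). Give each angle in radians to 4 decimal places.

φ1=0.0° → target in arm frame (-0.0363, -0.0453)
  A=0.2263, B=-0.5183, C=(l²−L²−A²−y'²−z²)/(2L)=-0.4095
  θ1 = atan2(B,A) + arccos(C/0.5655) = 1.2213
φ2=120.0° → target in arm frame (-0.0211, 0.0541)
  e−x'=0.2111;  (l²−L²−(e−x')²−y'²−z²)/2L = -0.3806
  γ=atan2(-0.5183,0.2111)=-1.1841;  ψ=arccos(-0.6800)=2.3186;  θ2=γ+ψ≈1.1346
arm 3 (φ=240.0°): x'=0.0574, y'=-0.0088
  A=0.1326, B=-0.5183, C=(l²−L²−A²−y'²−z²)/(2L)=-0.2315
  √(A²+B²)=0.5350;  θ3 = -1.3203+2.0183 ≈ 0.6980

θ₁ = 1.2213, θ₂ = 1.1346, θ₃ = 0.6980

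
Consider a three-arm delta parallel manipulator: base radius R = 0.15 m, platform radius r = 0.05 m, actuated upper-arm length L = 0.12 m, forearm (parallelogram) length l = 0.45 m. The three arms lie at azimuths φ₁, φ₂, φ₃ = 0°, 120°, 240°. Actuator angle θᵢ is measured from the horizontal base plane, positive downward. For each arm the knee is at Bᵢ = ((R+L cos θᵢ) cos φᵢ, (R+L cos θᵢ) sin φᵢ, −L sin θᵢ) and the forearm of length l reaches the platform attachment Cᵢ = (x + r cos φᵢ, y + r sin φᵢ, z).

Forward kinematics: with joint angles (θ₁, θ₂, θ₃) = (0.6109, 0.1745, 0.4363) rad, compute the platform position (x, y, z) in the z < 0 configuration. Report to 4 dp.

(-0.0522, 0.0375, -0.4408)

arm 1 at φ=0.0°: (R−r)+L cos θ1 = 0.1983;  O1 = (0.1983, 0.0000, -0.0688)
arm 2 at φ=120.0°: (R−r)+L cos θ2 = 0.2182;  O2 = (-0.1091, 0.1889, -0.0208)
arm 3 at φ=240.0°: (R−r)+L cos θ3 = 0.2088;  O3 = (-0.1044, -0.1808, -0.0507)
subtract pairs → two planes through P
[-0.6148 0.3779 0.0960]·P = 0.0040;  [-0.6054 -0.3616 0.0362]·P = 0.0021
Cramer: x(z) = -0.0049+0.1073z;  y(z) = 0.0025-0.0794z
quadratic in z: (1.0178)z²+(0.0936)z+(-0.1565)=0, √Δ=0.8036 → z ∈ {-0.4408, 0.3487}; z = -0.4408 (taking z<0)
x = -0.0522, y = 0.0375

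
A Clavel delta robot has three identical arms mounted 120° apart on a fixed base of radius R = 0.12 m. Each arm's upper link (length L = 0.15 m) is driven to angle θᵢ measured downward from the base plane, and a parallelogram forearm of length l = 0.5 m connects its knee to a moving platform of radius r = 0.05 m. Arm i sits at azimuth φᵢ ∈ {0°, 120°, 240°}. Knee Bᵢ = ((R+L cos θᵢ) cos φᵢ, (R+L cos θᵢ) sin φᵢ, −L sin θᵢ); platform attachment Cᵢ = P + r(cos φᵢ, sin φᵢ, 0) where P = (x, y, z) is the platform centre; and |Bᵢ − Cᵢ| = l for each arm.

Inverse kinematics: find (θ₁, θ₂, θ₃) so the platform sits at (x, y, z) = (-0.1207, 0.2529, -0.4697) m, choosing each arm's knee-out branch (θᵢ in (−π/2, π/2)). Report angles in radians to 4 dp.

θ₁ = 1.0473, θ₂ = -0.1742, θ₃ = 1.1348

φ1=0.0° → target in arm frame (-0.1207, 0.2529)
  e−x'=0.1907;  (l²−L²−(e−x')²−y'²−z²)/2L = -0.3115
  θ1 = atan2(B,A) + arccos(C/0.5069) = 1.0473
rotate P by −φ2: (0.2794, -0.0219, -0.4697)
  A=-0.2094, B=-0.4697, C=(l²−L²−A²−y'²−z²)/(2L)=-0.1248
  θ2 = atan2(B,A) + arccos(C/0.5142) = -0.1742
rotate P by −φ3: (-0.1587, -0.2310, -0.4697)
  A cos θ + B sin θ = C:  0.2287·cos θ + -0.4697·sin θ = -0.3292
  θ3 = atan2(B,A) + arccos(C/0.5224) = 1.1348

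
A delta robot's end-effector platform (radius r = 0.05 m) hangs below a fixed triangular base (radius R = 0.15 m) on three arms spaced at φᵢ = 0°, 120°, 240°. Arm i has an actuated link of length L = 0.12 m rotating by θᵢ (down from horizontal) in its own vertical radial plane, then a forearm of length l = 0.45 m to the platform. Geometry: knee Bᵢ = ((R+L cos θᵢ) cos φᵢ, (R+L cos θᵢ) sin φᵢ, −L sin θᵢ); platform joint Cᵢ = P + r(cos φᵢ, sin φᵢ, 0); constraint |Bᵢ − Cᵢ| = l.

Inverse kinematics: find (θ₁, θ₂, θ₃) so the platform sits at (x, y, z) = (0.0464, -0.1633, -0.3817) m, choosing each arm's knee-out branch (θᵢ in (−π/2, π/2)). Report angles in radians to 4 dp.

θ₁ = 0.0000, θ₂ = 0.8725, θ₃ = -0.3492

φ1=0.0° → target in arm frame (0.0464, -0.1633)
  e−x'=0.0536;  (l²−L²−(e−x')²−y'²−z²)/2L = 0.0536
  γ=atan2(-0.3817,0.0536)=-1.4313;  ψ=arccos(0.1391)=1.4313;  θ1=γ+ψ≈0.0000
rotate P by −φ2: (-0.1646, 0.0415, -0.3817)
  e−x'=0.2646;  (l²−L²−(e−x')²−y'²−z²)/2L = -0.1222
  θ2 = atan2(B,A) + arccos(C/0.4645) = 0.8725
arm 3 (φ=240.0°): x'=0.1182, y'=0.1218
  e−x'=-0.0182;  (l²−L²−(e−x')²−y'²−z²)/2L = 0.1135
  γ=atan2(-0.3817,-0.0182)=-1.6185;  ψ=arccos(0.2969)=1.2693;  θ3=γ+ψ≈-0.3492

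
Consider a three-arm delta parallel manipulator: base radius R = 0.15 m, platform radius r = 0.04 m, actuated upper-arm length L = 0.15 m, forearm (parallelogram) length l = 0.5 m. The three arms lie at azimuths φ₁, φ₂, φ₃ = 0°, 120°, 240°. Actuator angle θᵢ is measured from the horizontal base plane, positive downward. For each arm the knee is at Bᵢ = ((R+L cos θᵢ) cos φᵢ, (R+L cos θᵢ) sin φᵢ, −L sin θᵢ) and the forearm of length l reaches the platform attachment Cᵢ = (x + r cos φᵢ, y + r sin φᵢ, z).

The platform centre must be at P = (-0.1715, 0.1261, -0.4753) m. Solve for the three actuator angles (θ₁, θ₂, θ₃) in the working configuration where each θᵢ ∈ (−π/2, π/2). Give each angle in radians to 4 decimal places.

rotate P by −φ1: (-0.1715, 0.1261, -0.4753)
  A=0.2815, B=-0.4753, C=(l²−L²−A²−y'²−z²)/(2L)=-0.3118
  θ1 = atan2(B,A) + arccos(C/0.5524) = 1.1346
arm 2 (φ=120.0°): x'=0.1950, y'=0.0855
  e−x'=-0.0850;  (l²−L²−(e−x')²−y'²−z²)/2L = -0.0431
  θ2 = atan2(B,A) + arccos(C/0.4828) = -0.0875
φ3=240.0° → target in arm frame (-0.0235, -0.2116)
  A cos θ + B sin θ = C:  0.1335·cos θ + -0.4753·sin θ = -0.2033
  θ3 = atan2(B,A) + arccos(C/0.4937) = 0.6981

θ₁ = 1.1346, θ₂ = -0.0875, θ₃ = 0.6981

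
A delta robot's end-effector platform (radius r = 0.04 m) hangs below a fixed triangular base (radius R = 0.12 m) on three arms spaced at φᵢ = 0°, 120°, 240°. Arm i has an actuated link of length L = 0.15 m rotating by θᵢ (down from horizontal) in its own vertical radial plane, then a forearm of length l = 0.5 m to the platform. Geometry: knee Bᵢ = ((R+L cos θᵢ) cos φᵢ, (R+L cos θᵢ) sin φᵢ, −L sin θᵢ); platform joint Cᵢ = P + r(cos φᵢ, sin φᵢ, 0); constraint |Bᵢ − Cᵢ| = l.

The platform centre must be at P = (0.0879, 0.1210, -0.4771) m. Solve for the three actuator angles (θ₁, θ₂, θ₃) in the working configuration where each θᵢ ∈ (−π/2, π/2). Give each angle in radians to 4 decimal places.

φ1=0.0° → target in arm frame (0.0879, 0.1210)
  e−x'=-0.0079;  (l²−L²−(e−x')²−y'²−z²)/2L = -0.0494
  θ1 = atan2(B,A) + arccos(C/0.4772) = 0.0872
φ2=120.0° → target in arm frame (0.0608, -0.1366)
  e−x'=0.0192;  (l²−L²−(e−x')²−y'²−z²)/2L = -0.0639
  √(A²+B²)=0.4775;  θ2 = -1.5307+1.7049 ≈ 0.1743
φ3=240.0° → target in arm frame (-0.1487, 0.0156)
  e−x'=0.2287;  (l²−L²−(e−x')²−y'²−z²)/2L = -0.1756
  γ=atan2(-0.4771,0.2287)=-1.1237;  ψ=arccos(-0.3319)=1.9092;  θ3=γ+ψ≈0.7854

θ₁ = 0.0872, θ₂ = 0.1743, θ₃ = 0.7854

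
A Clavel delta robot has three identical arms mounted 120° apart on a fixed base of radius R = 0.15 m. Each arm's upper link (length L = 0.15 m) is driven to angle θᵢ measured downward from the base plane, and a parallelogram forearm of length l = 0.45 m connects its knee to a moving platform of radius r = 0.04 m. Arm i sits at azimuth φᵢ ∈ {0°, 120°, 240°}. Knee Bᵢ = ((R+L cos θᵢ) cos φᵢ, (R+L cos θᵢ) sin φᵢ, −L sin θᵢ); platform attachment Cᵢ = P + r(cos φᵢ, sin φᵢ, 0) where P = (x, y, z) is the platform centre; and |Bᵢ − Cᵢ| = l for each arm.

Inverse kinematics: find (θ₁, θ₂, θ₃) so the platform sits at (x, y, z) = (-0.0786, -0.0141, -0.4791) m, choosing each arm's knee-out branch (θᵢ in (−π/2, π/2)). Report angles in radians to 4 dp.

θ₁ = 0.9601, θ₂ = 0.6108, θ₃ = 0.5237

arm 1 (φ=0.0°): x'=-0.0786, y'=-0.0141
  e−x'=0.1886;  (l²−L²−(e−x')²−y'²−z²)/2L = -0.2844
  θ1 = atan2(B,A) + arccos(C/0.5149) = 0.9601
φ2=120.0° → target in arm frame (0.0271, 0.0751)
  A cos θ + B sin θ = C:  0.0829·cos θ + -0.4791·sin θ = -0.2068
  γ=atan2(-0.4791,0.0829)=-1.3994;  ψ=arccos(-0.4254)=2.0102;  θ2=γ+ψ≈0.6108
arm 3 (φ=240.0°): x'=0.0515, y'=-0.0610
  e−x'=0.0585;  (l²−L²−(e−x')²−y'²−z²)/2L = -0.1889
  θ3 = atan2(B,A) + arccos(C/0.4827) = 0.5237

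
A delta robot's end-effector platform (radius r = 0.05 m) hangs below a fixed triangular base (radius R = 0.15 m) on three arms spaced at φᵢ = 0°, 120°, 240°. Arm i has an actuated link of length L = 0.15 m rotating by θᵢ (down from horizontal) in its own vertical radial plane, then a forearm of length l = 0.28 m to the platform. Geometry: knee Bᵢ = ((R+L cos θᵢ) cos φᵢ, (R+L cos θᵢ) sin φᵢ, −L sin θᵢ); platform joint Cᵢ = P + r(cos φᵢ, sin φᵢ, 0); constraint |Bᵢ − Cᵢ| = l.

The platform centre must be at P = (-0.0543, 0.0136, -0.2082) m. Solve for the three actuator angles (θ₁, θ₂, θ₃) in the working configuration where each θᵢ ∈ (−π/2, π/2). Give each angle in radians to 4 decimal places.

arm 1 (φ=0.0°): x'=-0.0543, y'=0.0136
  A cos θ + B sin θ = C:  0.1543·cos θ + -0.2082·sin θ = -0.0381
  γ=atan2(-0.2082,0.1543)=-0.9330;  ψ=arccos(-0.1472)=1.7185;  θ1=γ+ψ≈0.7855
φ2=120.0° → target in arm frame (0.0389, 0.0402)
  A cos θ + B sin θ = C:  0.0611·cos θ + -0.2082·sin θ = 0.0240
  √(A²+B²)=0.2170;  θ2 = -1.2855+1.4599 ≈ 0.1744
arm 3 (φ=240.0°): x'=0.0154, y'=-0.0538
  A=0.0846, B=-0.2082, C=(l²−L²−A²−y'²−z²)/(2L)=0.0083
  √(A²+B²)=0.2247;  θ3 = -1.1847+1.5338 ≈ 0.3491

θ₁ = 0.7855, θ₂ = 0.1744, θ₃ = 0.3491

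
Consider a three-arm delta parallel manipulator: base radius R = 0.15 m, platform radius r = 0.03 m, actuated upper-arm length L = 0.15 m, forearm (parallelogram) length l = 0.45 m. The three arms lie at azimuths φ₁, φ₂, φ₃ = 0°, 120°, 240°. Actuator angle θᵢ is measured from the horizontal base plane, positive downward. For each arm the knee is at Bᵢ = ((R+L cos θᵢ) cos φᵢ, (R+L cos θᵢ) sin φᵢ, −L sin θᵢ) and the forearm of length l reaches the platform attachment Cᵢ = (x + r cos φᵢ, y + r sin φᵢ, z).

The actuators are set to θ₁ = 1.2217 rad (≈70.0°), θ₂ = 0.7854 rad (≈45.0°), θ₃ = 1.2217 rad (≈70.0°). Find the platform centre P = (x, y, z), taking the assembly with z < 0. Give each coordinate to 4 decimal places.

φ1=0.0°: virtual centre (0.1713, 0.0000, -0.1410), radius l
centre 2 = (0.2261·cos120.0°, 0.2261·sin120.0°, -0.1061) = (-0.1130, 0.1958, -0.1061)
arm 3 at φ=240.0°: ρ3 = 0.1713;  centre 3 = (-0.0857, -0.1484, -0.1410)
|centre ₂|²−|centre ₁|² = 0.0131;  |centre ₃|²−|centre ₁|² = 0.0000
plane₁₂: -0.5687x+0.3916y+0.0698z = 0.0131
det = 0.3700;  x = -0.0105+0.0560z,  y = 0.0183+-0.0969z
into |P−centre ₁|² = l²: 1.0125z² + 0.2580z + -0.1492 = 0;  Δ = 0.6710;  z = -0.5319 or 0.2771 → z<0 root = -0.5319
x = -0.0403, y = 0.0698

(-0.0403, 0.0698, -0.5319)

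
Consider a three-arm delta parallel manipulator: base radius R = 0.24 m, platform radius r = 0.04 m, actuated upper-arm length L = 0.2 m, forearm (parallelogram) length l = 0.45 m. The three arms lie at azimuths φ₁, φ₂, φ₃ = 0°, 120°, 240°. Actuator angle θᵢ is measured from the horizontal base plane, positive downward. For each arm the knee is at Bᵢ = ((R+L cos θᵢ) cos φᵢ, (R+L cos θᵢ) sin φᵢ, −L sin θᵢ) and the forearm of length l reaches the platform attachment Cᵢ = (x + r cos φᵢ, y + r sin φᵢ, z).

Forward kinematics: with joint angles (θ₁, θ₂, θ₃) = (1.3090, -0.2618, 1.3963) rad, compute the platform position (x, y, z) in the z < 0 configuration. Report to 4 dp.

centre 1 = (0.2518·cos0.0°, 0.2518·sin0.0°, -0.1932) = (0.2518, 0.0000, -0.1932)
centre 2 = (0.3932·cos120.0°, 0.3932·sin120.0°, 0.0518) = (-0.1966, 0.3405, 0.0518)
arm 3 at φ=240.0°: ρ3 = 0.2347;  centre 3 = (-0.1174, -0.2033, -0.1970)
|centre ₂|²−|centre ₁|² = 0.0566;  |centre ₃|²−|centre ₁|² = -0.0068
linear system: -0.8967x+0.6810y = 0.0566−0.4899z; -0.7382x+-0.4066y = -0.0068−-0.0076z
Cramer: x(z) = -0.0212+0.2237z;  y(z) = 0.0552-0.4248z
quadratic in z: (1.2305)z²+(0.2174)z+(-0.0876)=0, √Δ=0.6918 → z ∈ {-0.3694, 0.1928}; z = -0.3694 (taking z<0)
x = -0.1038, y = 0.2121

(-0.1038, 0.2121, -0.3694)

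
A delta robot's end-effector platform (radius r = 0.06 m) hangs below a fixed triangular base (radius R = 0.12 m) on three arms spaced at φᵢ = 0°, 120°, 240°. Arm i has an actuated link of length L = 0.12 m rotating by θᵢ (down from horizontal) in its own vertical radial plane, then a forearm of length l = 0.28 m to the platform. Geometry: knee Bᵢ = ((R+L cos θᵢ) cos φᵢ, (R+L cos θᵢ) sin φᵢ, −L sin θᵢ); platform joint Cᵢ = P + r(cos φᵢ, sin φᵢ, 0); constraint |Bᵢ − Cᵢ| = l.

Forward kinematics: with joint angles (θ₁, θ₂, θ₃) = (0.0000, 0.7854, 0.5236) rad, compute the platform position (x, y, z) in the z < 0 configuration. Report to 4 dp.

(0.0801, -0.0313, -0.2597)

arm 1 at φ=0.0°: ρ1 = 0.1800;  O1 = (0.1800, 0.0000, 0.0000)
arm 2 at φ=120.0°: ρ2 = 0.1449;  O2 = (-0.0724, 0.1254, -0.0849)
φ3=240.0°: virtual centre (-0.0820, -0.1420, -0.0600), radius l
subtract pairs → two planes through P
plane₁₂: -0.5049x+0.2509y+-0.1697z = -0.0042
det = 0.2748;  x = 0.0061+-0.2849z,  y = -0.0045+0.1031z
sphere 1 gives Az²+Bz+C=0 with A=1.0918, B=0.0982, C=-0.0481;  B²−4AC=0.2199;  roots -0.2597, 0.1698;  negative root z = -0.2597
x = 0.0801, y = -0.0313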